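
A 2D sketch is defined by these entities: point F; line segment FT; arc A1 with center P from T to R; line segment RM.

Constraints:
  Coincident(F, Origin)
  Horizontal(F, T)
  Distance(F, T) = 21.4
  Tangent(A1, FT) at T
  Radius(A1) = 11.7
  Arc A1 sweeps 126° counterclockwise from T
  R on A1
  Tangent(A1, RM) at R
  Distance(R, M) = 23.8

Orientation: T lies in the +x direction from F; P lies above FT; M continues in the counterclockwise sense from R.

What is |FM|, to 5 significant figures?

41.425

F is at the origin; FT is horizontal with |FT| = 21.4 and T on the +x side, so T = (21.400, 0.0000). Since A1 is tangent to FT there, PT ⟂ FT, so P = T + (0, 11.7) = (21.400, 11.700). On A1, T sits at bearing -90° from P; a 126° counterclockwise sweep puts R at bearing 36°, so R = P + 11.7·(cos 36°, sin 36°) = (30.865, 18.577). The tangent condition forces PR to be normal to RM, so RM runs along (−sin 36°, cos 36°); with |RM| = 23.8, M = (16.876, 37.832). Then |FM| = |M − F| = 41.425.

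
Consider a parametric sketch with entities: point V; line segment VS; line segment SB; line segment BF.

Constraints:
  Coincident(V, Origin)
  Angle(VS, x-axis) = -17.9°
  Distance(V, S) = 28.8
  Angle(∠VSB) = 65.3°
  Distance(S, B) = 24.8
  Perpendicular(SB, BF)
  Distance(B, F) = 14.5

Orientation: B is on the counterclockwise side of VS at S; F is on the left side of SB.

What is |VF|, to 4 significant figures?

17.29

V is at the origin; VS runs at -17.9° with length 28.8, so S = 28.8·(cos -17.9°, sin -17.9°) = (27.41, -8.852). ∠VSB = 65.3°, so SB runs at -17.9° + (180° − 65.3°) = 96.80° from the x-axis; with |SB| = 24.8, B = S + 24.8·(cos 96.80°, sin 96.80°) = (24.47, 15.77). SB is perpendicular to BF; with |BF| = 14.5 on the left of SB, F = B + 14.5·(-0.9930, -0.1184) = (10.07, 14.06). Then |VF| = |F − V| = 17.29.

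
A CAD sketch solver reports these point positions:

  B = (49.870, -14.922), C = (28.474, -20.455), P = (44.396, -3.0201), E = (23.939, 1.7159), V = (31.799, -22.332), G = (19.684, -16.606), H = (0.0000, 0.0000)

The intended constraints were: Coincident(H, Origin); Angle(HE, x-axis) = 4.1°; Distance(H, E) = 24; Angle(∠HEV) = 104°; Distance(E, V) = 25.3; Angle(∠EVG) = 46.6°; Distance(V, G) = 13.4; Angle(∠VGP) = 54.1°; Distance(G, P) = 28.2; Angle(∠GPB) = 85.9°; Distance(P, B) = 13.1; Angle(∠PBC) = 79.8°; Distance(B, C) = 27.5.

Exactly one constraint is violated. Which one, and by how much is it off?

Distance(B, C) = 27.5 — off by 5.40.

H = (0.00, 0.00) ✓; HE at 4.100° ✓; |HE| = 24.00 ✓; ∠HEV = 104.0° ✓; |EV| = 25.30 ✓; ∠EVG = 46.60° ✓; |VG| = 13.40 ✓; ∠VGP = 54.10° ✓; |GP| = 28.20 ✓; ∠GPB = 85.90° ✓; |PB| = 13.10 ✓; ∠PBC = 79.80° ✓; |BC| = 22.10 ✗.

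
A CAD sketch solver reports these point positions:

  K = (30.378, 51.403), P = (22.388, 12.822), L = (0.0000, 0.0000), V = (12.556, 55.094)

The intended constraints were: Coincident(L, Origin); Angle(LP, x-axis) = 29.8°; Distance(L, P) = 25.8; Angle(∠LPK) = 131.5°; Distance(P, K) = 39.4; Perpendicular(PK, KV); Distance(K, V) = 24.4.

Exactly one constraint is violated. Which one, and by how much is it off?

Distance(K, V) = 24.4 — off by 6.20.

L = (0.00, 0.00) ✓; LP at 29.80° ✓; |LP| = 25.80 ✓; ∠LPK = 131.5° ✓; |PK| = 39.40 ✓; ∠(PK, KV) = 90.00° ✓; |KV| = 18.20 ✗.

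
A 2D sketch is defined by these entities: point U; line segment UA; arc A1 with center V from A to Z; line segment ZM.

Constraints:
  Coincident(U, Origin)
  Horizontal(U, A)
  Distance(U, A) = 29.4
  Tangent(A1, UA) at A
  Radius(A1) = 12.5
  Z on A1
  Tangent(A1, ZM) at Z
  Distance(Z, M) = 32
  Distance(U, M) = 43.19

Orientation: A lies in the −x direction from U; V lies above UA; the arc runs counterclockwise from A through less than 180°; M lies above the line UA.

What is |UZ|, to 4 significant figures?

19.93

U is at the origin; UA is horizontal with |UA| = 29.4 and A on the −x side, so A = (-29.40, 0.000). The tangent condition forces VA to be normal to UA, so V = A + (0, 12.5) = (-29.40, 12.50). Since VZ ⟂ ZM (tangency), |VM| = √(12.5² + 32.0²) = 34.35 regardless of where Z sits on A1. So M lies on both circle(U, 43.19) and circle(V, 34.35); the above-UA intersection is M = (-11.28, 41.69). Z is the foot of the tangent from M: Z = (-17.11, 10.22).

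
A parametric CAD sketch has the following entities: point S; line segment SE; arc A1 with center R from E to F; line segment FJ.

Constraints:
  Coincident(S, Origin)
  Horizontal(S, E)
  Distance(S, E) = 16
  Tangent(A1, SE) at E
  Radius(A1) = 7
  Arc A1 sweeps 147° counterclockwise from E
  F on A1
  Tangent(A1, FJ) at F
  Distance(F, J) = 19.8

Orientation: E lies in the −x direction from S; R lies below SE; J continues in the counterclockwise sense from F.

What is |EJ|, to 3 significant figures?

26.9

S is at the origin; S and E share the same y with |SE| = 16.0 and E on the −x side, so E = (-16.0, 0.00). Since A1 is tangent to SE there, RE ⟂ SE, so R = E + (0, -7) = (-16.0, -7.00). On A1, E sits at bearing 90° from R; a 147° counterclockwise sweep puts F at bearing 237°, so F = R + 7.0·(cos 237°, sin 237°) = (-19.8, -12.9). A1 meets FJ tangentially, so RF is at right angles to FJ, so FJ runs along (−sin 237°, cos 237°); with |FJ| = 19.8, J = (-3.21, -23.7). Then |EJ| = |J − E| = 26.9.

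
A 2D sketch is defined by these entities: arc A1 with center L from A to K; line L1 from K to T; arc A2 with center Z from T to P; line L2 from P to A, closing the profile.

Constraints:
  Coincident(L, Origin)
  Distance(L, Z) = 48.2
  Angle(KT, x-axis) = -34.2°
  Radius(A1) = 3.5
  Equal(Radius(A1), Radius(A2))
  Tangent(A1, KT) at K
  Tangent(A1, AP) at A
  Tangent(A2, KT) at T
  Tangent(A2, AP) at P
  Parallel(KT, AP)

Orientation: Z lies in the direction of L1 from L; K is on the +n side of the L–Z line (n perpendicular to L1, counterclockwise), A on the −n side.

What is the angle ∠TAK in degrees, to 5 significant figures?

81.737°

The slot axis is L1's direction at -34.2°, so u = (cos -34.2°, sin -34.2°) = (0.82708, -0.56208) and n = (−sin -34.2°, cos -34.2°) = (0.56208, 0.82708). L is at the origin and Z lies 48.2 along u from L, so Z = 48.2·u = (39.865, -27.092). Tangency of A1 to both parallel lines with radius 3.5 puts K and A at L ± 3.5·n: K = (1.9673, 2.8948), A = (-1.9673, -2.8948). Equal radii place T and P the same way about Z: T = Z + 3.5·n = (41.833, -24.198), P = Z − 3.5·n = (37.898, -29.987). Then cos ∠TAK = AT·AK / (|AT||AK|), giving 81.737°.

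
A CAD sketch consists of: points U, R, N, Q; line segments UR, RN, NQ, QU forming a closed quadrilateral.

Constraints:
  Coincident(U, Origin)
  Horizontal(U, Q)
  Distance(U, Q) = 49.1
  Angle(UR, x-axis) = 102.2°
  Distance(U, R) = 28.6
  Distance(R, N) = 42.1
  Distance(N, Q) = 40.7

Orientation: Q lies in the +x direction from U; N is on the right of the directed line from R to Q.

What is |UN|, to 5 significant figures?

14.812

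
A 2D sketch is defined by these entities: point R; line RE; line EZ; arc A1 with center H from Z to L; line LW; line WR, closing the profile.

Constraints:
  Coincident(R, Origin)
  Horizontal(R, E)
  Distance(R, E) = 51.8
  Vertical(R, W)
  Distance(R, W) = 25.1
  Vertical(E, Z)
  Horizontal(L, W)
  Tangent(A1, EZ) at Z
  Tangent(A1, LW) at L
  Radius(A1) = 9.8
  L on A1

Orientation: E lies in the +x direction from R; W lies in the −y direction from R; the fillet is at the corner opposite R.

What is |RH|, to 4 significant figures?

44.70

R is at the origin; R and E share the same y with |RE| = 51.8 and E on the +x side, so E = (51.80, 0.000). R and W share the same x with |RW| = 25.1 and W on the −y side, so W = (0.000, -25.10). The virtual corner opposite R is at (51.80, -25.10). Since A1 is tangent to EZ there, HZ ⟂ EZ and tangency of A1 to LW means the radius HL is perpendicular to LW, with radius 9.8, so the center H sits 9.8 in from both sides at H = (42.00, -15.30). Then |RH| = |H − R| = 44.70.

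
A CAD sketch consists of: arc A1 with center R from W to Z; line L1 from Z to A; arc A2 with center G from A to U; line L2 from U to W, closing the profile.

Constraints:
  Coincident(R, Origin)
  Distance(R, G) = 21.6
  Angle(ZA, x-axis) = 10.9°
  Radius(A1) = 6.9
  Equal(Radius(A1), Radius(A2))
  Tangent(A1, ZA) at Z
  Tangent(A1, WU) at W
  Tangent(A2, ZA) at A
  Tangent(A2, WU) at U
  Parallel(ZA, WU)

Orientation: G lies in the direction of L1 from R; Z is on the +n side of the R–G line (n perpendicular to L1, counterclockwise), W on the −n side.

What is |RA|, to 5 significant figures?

22.675

Tangency of A1 to both parallel lines with radius 6.9 puts Z and W at R ± 6.9·n: Z = (-1.3048, 6.7755), W = (1.3048, -6.7755). Equal radii place A and U the same way about G: A = G + 6.9·n = (19.906, 10.860), U = G − 6.9·n = (22.515, -2.6911). Then |RA| = |A − R| = 22.675.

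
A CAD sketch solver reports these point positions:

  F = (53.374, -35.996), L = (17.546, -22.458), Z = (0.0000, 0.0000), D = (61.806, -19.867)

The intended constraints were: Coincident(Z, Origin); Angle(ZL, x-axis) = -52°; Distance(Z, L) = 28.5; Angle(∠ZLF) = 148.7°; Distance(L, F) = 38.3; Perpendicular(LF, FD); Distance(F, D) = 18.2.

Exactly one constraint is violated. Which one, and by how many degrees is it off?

Perpendicular(LF, FD) — off by 6.90°.

Z = (0.00, 0.00) ✓; ZL at -52.00° ✓; |ZL| = 28.50 ✓; ∠ZLF = 148.7° ✓; |LF| = 38.30 ✓; ∠(LF, FD) = 83.10° ✗; |FD| = 18.20 ✓.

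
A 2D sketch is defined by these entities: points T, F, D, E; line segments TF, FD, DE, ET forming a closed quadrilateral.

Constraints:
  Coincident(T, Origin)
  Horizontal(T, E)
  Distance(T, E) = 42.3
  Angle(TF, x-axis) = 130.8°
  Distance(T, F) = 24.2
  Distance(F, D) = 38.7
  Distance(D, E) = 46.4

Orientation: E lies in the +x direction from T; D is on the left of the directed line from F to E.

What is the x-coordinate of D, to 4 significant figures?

16.97

Checks: |TE| = 42.30 ✓; |TF| = 24.20 ✓; |FD| = 38.70 ✓; |DE| = 46.40 ✓.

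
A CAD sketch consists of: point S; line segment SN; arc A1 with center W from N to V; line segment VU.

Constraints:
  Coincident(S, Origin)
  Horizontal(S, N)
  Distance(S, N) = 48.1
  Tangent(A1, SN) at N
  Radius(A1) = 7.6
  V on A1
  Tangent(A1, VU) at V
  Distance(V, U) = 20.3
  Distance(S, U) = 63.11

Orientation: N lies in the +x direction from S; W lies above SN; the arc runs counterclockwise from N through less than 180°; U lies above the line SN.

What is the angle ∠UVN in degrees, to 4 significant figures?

136.6°

S is at the origin; SN is horizontal with |SN| = 48.1 and N on the +x side, so N = (48.10, 0.000). A1 meets SN tangentially, so WN is at right angles to SN, so W = N + (0, 7.6) = (48.10, 7.600). Since WV ⟂ VU (tangency), |WU| = √(7.6² + 20.3²) = 21.68 regardless of where V sits on A1. So U lies on both circle(S, 63.11) and circle(W, 21.68); the above-SN intersection is U = (56.83, 27.44). V is the foot of the tangent from U: V = (55.69, 7.171).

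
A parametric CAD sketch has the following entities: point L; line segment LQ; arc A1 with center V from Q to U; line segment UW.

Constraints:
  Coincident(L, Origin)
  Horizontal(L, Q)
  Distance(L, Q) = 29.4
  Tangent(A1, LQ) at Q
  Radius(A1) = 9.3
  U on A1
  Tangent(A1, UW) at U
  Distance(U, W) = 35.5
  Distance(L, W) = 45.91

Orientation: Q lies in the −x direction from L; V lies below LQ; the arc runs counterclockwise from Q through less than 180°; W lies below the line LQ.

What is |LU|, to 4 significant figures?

39.72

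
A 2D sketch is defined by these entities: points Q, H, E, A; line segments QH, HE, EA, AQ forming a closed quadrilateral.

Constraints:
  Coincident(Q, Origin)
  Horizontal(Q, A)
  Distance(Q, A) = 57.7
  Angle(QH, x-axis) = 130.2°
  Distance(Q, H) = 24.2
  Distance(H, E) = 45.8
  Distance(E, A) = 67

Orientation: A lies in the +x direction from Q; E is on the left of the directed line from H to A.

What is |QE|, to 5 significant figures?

54.328

Checks: |HE| = 45.80 ✓; |EA| = 67.00 ✓.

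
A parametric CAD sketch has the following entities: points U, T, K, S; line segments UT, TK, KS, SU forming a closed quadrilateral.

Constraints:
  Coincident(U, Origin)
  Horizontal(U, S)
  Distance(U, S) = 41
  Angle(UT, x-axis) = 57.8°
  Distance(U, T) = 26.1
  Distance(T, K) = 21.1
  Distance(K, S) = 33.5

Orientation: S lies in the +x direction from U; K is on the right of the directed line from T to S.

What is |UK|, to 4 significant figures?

7.809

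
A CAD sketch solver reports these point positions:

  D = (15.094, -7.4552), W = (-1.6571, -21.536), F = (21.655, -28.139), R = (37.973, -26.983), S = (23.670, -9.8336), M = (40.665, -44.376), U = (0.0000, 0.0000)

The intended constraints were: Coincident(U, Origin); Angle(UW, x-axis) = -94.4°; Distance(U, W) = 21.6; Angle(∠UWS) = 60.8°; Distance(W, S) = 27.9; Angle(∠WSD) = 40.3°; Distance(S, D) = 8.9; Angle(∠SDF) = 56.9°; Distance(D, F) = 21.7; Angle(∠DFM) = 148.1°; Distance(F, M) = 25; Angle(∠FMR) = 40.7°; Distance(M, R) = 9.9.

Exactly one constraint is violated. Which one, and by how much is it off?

Distance(M, R) = 9.9 — off by 7.70.

U = (0.00, 0.00) ✓; UW at -94.40° ✓; |UW| = 21.60 ✓; ∠UWS = 60.80° ✓; |WS| = 27.90 ✓; ∠WSD = 40.30° ✓; |SD| = 8.900 ✓; ∠SDF = 56.90° ✓; |DF| = 21.70 ✓; ∠DFM = 148.1° ✓; |FM| = 25.00 ✓; ∠FMR = 40.70° ✓; |MR| = 17.60 ✗.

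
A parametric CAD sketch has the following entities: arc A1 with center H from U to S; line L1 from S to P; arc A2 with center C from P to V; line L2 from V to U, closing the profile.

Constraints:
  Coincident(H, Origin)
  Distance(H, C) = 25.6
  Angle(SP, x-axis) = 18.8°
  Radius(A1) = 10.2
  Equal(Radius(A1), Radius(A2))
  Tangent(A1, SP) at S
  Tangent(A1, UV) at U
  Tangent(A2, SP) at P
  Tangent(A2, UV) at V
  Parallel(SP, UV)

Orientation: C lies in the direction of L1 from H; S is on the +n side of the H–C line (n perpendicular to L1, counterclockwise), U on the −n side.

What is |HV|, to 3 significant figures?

27.6

The slot axis is L1's direction at 18.8°, so u = (cos 18.8°, sin 18.8°) = (0.947, 0.322) and n = (−sin 18.8°, cos 18.8°) = (-0.322, 0.947). H is at the origin and C lies 25.6 along u from H, so C = 25.6·u = (24.2, 8.25). Tangency of A1 to both parallel lines with radius 10.2 puts S and U at H ± 10.2·n: S = (-3.29, 9.66), U = (3.29, -9.66). Equal radii place P and V the same way about C: P = C + 10.2·n = (20.9, 17.9), V = C − 10.2·n = (27.5, -1.41). Then |HV| = |V − H| = 27.6.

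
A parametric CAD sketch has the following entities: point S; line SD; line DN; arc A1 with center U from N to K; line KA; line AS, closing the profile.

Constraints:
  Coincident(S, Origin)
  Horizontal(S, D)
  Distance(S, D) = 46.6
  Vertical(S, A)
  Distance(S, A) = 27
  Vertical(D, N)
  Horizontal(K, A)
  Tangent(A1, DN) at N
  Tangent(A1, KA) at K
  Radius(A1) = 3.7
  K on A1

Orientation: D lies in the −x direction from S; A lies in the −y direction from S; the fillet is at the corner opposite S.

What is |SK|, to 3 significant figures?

50.7

S is at the origin; SD is horizontal with |SD| = 46.6 and D on the −x side, so D = (-46.6, 0.00). SA is vertical with |SA| = 27.0 and A on the −y side, so A = (0.00, -27.0). The virtual corner opposite S is at (-46.6, -27.0). Tangency of A1 to DN means the radius UN is perpendicular to DN and A1 meets KA tangentially, so UK is at right angles to KA, with radius 3.7, so the center U sits 3.7 in from both sides at U = (-42.9, -23.3). That places the tangent points at N = (-46.6, -23.3) on DN and K = (-42.9, -27.0) on KA. Then |SK| = |K − S| = 50.7.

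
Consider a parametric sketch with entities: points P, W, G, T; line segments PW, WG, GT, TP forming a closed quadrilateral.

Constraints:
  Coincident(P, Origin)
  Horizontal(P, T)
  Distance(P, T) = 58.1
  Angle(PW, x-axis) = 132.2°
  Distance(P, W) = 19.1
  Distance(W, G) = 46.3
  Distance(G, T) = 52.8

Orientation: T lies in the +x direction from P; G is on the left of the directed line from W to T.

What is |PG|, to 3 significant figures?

48.0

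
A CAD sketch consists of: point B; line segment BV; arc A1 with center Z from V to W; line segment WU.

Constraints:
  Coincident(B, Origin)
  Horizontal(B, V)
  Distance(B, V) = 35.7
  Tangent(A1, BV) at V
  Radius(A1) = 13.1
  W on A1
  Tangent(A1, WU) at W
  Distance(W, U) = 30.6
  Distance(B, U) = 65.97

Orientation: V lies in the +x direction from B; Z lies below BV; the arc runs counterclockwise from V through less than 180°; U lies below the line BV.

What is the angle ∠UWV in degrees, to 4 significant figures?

110.9°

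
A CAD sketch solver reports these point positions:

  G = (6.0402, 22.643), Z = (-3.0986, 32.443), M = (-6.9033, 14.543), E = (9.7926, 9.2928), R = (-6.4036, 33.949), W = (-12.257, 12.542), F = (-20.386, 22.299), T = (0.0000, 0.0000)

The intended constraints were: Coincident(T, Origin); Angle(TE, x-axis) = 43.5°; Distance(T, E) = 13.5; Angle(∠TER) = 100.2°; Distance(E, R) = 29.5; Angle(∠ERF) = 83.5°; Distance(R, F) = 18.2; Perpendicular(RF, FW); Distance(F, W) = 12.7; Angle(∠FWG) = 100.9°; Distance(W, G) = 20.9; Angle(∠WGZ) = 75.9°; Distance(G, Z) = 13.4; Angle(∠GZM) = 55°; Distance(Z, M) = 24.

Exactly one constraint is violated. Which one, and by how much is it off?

Distance(Z, M) = 24 — off by 5.70.

T = (0.00, 0.00) ✓; TE at 43.50° ✓; |TE| = 13.50 ✓; ∠TER = 100.2° ✓; |ER| = 29.50 ✓; ∠ERF = 83.50° ✓; |RF| = 18.20 ✓; ∠(RF, FW) = 90.00° ✓; |FW| = 12.70 ✓; ∠FWG = 100.9° ✓; |WG| = 20.90 ✓; ∠WGZ = 75.90° ✓; |GZ| = 13.40 ✓; ∠GZM = 55.00° ✓; |ZM| = 18.30 ✗.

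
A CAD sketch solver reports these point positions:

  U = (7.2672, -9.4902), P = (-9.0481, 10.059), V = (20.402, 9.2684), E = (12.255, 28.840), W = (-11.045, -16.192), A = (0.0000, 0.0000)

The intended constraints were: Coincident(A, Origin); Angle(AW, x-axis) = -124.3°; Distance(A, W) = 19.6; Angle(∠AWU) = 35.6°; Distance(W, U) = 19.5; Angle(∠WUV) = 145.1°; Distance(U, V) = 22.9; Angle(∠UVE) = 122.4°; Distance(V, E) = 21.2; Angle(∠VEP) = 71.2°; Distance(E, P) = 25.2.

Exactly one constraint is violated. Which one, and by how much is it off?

Distance(E, P) = 25.2 — off by 3.20.

A = (0.00, 0.00) ✓; AW at -124.3° ✓; |AW| = 19.60 ✓; ∠AWU = 35.60° ✓; |WU| = 19.50 ✓; ∠WUV = 145.1° ✓; |UV| = 22.90 ✓; ∠UVE = 122.4° ✓; |VE| = 21.20 ✓; ∠VEP = 71.20° ✓; |EP| = 28.40 ✗.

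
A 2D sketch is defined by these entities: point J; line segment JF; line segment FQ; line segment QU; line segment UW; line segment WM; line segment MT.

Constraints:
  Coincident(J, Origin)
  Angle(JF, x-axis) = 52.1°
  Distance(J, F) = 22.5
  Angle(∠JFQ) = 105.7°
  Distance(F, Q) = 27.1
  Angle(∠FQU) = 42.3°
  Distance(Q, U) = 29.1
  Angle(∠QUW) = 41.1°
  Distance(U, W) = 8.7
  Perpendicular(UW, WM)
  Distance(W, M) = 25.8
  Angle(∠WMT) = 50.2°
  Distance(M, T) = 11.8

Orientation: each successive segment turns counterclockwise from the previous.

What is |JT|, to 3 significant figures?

29.8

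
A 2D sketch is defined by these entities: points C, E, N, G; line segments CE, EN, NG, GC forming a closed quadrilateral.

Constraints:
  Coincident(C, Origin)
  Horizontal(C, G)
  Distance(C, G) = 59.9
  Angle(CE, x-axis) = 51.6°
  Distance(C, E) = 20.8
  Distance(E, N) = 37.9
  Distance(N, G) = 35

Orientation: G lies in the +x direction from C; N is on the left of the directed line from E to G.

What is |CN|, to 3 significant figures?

57.3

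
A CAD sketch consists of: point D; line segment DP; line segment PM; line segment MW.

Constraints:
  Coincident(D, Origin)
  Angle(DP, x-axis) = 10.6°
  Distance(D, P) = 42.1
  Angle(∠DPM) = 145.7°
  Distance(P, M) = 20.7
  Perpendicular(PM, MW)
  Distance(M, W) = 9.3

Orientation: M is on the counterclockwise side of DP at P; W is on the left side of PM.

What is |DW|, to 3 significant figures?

57.3

∠DPM = 145.7°, so PM runs at 10.6° + (180° − 145.7°) = 44.9° from the x-axis; with |PM| = 20.7, M = P + 20.7·(cos 44.9°, sin 44.9°) = (56.0, 22.4). PM ⟂ MW; with |MW| = 9.3 on the left of PM, W = M + 9.3·(-0.706, 0.708) = (49.5, 28.9). Then |DW| = |W − D| = 57.3.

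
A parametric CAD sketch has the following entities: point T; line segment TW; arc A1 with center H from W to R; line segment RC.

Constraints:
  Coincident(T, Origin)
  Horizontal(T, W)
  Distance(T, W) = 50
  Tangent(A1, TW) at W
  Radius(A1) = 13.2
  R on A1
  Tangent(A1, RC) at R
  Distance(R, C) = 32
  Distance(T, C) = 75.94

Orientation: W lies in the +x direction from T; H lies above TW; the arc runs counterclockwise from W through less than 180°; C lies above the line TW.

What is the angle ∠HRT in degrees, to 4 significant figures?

7.597°

Checks: T = (0.00, 0.00) ✓; |HW| = 13.20 ✓; |HR| = 13.20 ✓; ∠(HR, RC) = 90.00° ✓; |RC| = 32.00 ✓; |TC| = 75.94 ✓.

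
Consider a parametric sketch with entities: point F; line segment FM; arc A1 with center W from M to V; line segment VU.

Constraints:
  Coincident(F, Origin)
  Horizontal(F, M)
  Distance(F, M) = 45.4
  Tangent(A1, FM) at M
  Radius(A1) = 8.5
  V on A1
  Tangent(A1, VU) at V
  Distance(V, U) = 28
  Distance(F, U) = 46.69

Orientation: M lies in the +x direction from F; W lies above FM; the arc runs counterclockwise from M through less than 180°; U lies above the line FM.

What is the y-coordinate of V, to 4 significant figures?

14.50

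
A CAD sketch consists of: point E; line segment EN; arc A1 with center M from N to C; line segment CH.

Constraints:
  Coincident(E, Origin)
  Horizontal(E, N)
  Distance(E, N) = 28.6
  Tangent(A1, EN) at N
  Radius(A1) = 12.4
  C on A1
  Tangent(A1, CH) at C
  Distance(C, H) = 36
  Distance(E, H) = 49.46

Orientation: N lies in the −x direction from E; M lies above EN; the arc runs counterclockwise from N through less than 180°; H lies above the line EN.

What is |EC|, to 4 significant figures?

19.93

Checks: E = (0.00, 0.00) ✓; E.y = 0.00, N.y = 0.00 ✓; |MC| = 12.40 ✓; ∠(MC, CH) = 90.00° ✓; |CH| = 36.00 ✓; |EH| = 49.46 ✓.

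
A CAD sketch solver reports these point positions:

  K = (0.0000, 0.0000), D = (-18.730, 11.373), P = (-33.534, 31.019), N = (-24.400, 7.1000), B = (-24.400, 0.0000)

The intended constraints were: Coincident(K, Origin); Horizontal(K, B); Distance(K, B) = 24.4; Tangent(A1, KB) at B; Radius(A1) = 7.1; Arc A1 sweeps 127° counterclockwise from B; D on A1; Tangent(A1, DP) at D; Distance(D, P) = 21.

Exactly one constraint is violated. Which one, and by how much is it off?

Distance(D, P) = 21 — off by 3.60.

K = (0.00, 0.00) ✓; K.y = 0.00, B.y = 0.00 ✓; |KB| = 24.40 ✓; ∠(NB, BK) = 90.00° ✓; |NB| = 7.100 ✓; bearing(N→D) − bearing(N→B) = 127.0° ✓; |ND| = 7.100 ✓; ∠(ND, DP) = 90.00° ✓; |DP| = 24.60 ✗.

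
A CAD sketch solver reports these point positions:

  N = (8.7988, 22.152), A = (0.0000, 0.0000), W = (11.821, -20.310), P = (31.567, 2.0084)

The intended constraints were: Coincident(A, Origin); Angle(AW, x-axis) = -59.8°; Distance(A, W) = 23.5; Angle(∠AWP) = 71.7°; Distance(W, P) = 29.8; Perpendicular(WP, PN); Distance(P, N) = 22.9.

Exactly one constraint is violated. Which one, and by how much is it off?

Distance(P, N) = 22.9 — off by 7.50.

A = (0.00, 0.00) ✓; AW at -59.80° ✓; |AW| = 23.50 ✓; ∠AWP = 71.70° ✓; |WP| = 29.80 ✓; ∠(WP, PN) = 90.00° ✓; |PN| = 30.40 ✗.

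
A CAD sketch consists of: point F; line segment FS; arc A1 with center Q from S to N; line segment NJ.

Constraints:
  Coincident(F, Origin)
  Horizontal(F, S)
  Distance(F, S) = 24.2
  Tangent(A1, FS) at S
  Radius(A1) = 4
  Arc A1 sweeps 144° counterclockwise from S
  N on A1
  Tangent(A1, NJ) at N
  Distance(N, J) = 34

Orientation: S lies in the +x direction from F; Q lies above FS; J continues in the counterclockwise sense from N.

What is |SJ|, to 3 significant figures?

37.1

F is at the origin; F and S share the same y with |FS| = 24.2 and S on the +x side, so S = (24.2, 0.00). Tangency of A1 to FS means the radius QS is perpendicular to FS, so Q = S + (0, 4) = (24.2, 4.00). On A1, S sits at bearing -90° from Q; a 144° counterclockwise sweep puts N at bearing 54°, so N = Q + 4.0·(cos 54°, sin 54°) = (26.6, 7.24). Since A1 is tangent to NJ there, QN ⟂ NJ, so NJ runs along (−sin 54°, cos 54°); with |NJ| = 34.0, J = (-0.955, 27.2). Then |SJ| = |J − S| = 37.1.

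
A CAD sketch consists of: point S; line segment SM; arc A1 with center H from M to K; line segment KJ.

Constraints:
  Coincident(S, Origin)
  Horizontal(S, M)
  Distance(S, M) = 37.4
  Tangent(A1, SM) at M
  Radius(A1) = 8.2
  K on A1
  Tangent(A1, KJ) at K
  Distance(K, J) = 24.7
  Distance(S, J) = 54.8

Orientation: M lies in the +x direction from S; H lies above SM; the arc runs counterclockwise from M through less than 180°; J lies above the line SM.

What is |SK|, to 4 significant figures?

46.44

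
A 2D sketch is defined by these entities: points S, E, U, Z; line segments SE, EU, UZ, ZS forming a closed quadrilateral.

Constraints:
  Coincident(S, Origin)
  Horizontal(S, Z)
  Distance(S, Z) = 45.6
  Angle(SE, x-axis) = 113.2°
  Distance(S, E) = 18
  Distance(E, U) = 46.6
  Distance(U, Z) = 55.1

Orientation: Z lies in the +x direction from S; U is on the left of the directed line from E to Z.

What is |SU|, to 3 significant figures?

56.4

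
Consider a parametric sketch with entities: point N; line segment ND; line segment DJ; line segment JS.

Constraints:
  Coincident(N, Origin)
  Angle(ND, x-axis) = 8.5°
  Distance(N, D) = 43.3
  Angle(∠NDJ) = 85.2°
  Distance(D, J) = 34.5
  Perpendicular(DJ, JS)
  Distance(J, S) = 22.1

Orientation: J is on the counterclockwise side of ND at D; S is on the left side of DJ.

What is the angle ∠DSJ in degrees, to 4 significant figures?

57.36°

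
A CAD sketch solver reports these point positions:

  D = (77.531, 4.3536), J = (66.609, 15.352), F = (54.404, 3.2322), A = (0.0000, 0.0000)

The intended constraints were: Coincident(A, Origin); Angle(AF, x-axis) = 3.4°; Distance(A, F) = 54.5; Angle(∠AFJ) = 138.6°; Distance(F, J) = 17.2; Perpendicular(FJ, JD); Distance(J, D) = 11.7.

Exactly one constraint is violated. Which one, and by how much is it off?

Distance(J, D) = 11.7 — off by 3.80.

A = (0.00, 0.00) ✓; AF at 3.400° ✓; |AF| = 54.50 ✓; ∠AFJ = 138.6° ✓; |FJ| = 17.20 ✓; ∠(FJ, JD) = 90.00° ✓; |JD| = 15.50 ✗.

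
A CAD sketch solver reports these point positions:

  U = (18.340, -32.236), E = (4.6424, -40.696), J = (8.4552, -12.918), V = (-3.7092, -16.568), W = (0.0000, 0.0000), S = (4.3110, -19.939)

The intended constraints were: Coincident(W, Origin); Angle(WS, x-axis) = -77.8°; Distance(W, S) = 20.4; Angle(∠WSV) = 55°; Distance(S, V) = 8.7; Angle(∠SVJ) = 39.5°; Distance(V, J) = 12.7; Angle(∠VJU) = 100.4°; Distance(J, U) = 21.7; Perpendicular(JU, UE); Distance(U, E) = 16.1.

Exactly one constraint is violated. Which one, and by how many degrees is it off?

Perpendicular(JU, UE) — off by 4.60°.

W = (0.00, 0.00) ✓; WS at -77.80° ✓; |WS| = 20.40 ✓; ∠WSV = 55.00° ✓; |SV| = 8.700 ✓; ∠SVJ = 39.50° ✓; |VJ| = 12.70 ✓; ∠VJU = 100.4° ✓; |JU| = 21.70 ✓; ∠(JU, UE) = 85.40° ✗; |UE| = 16.10 ✓.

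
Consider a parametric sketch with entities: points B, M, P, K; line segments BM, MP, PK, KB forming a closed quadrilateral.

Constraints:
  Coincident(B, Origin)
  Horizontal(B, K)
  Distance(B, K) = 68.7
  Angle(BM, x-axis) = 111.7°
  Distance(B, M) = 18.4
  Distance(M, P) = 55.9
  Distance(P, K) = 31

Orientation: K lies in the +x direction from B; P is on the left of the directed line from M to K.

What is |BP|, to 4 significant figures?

54.16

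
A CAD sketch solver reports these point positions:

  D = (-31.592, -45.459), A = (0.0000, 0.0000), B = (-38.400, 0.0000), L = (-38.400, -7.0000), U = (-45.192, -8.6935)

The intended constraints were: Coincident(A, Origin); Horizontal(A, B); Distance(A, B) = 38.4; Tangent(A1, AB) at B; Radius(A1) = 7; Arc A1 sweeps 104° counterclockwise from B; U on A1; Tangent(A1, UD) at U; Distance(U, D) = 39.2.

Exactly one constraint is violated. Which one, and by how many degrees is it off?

Tangent(A1, UD) at U — off by 6.30°.

A = (0.00, 0.00) ✓; A.y = 0.00, B.y = 0.00 ✓; |AB| = 38.40 ✓; ∠(LB, BA) = 90.00° ✓; |LB| = 7.000 ✓; bearing(L→U) − bearing(L→B) = 104.0° ✓; |LU| = 7.000 ✓; ∠(LU, UD) = 83.70° ✗; |UD| = 39.20 ✓.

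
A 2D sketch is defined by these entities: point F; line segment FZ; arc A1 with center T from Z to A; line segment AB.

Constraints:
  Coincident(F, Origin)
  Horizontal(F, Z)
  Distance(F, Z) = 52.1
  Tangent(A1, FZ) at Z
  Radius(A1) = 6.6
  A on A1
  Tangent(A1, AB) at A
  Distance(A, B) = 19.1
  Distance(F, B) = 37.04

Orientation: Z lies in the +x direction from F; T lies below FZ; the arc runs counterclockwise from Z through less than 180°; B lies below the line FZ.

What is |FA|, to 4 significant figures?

47.54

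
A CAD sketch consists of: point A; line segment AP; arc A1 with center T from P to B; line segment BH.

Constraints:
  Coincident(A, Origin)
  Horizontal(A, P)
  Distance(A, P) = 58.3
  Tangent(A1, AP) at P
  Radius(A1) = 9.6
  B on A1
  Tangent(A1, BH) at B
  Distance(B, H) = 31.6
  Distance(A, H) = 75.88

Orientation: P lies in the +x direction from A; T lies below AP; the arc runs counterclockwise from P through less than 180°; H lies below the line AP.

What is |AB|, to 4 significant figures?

51.45

A is at the origin; AP is horizontal with |AP| = 58.3 and P on the +x side, so P = (58.30, 0.000). Tangency of A1 to AP means the radius TP is perpendicular to AP, so T = P + (0, -9.6) = (58.30, -9.600). Since TB ⟂ BH (tangency), |TH| = √(9.6² + 31.6²) = 33.03 regardless of where B sits on A1. So H lies on both circle(A, 75.88) and circle(T, 33.03); the below-AP intersection is H = (63.00, -42.29). B is the foot of the tangent from H: B = (49.61, -13.67).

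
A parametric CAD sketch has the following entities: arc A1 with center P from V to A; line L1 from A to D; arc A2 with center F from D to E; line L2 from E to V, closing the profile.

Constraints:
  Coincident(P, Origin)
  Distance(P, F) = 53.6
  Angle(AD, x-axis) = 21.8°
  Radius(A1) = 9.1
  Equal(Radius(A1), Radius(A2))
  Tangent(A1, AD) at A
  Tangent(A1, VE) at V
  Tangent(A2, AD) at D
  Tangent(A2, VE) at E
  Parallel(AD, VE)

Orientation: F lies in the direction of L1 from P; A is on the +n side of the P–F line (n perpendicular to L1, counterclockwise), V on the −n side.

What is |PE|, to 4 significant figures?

54.37

The slot axis is L1's direction at 21.8°, so u = (cos 21.8°, sin 21.8°) = (0.9285, 0.3714) and n = (−sin 21.8°, cos 21.8°) = (-0.3714, 0.9285). P is at the origin and F lies 53.6 along u from P, so F = 53.6·u = (49.77, 19.91). Tangency of A1 to both parallel lines with radius 9.1 puts A and V at P ± 9.1·n: A = (-3.379, 8.449), V = (3.379, -8.449). Equal radii place D and E the same way about F: D = F + 9.1·n = (46.39, 28.35), E = F − 9.1·n = (53.15, 11.46). Then |PE| = |E − P| = 54.37.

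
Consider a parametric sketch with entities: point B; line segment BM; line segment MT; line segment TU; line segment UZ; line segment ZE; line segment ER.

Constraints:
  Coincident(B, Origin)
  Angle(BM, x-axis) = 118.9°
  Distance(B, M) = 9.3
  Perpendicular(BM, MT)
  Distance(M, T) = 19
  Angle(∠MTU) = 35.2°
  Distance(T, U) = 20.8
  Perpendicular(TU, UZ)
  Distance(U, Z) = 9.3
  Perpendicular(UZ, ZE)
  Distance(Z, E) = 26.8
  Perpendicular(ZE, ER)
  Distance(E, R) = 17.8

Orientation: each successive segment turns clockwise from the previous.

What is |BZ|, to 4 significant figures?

5.948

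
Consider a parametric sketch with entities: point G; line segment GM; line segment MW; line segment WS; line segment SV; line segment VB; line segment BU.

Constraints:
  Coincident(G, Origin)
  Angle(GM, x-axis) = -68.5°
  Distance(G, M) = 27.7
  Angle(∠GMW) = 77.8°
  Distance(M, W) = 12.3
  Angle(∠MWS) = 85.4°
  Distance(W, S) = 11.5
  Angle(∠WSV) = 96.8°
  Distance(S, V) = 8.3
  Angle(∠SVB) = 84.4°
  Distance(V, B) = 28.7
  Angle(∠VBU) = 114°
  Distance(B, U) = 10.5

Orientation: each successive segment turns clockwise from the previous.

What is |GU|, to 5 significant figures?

48.436

G is at the origin; GM runs at -68.5° with length 27.7, so M = (10.152, -25.773). ∠GMW = 77.8° gives MW at -170.70° from the x-axis; with |MW| = 12.3, W = (-1.9862, -27.760). ∠MWS = 85.4° gives WS at 94.700° from the x-axis; with |WS| = 11.5, S = (-2.9285, -16.299). ∠WSV = 96.8° gives SV at 11.500° from the x-axis; with |SV| = 8.3, V = (5.2048, -14.644). ∠SVB = 84.4° gives VB at -84.100° from the x-axis; with |VB| = 28.7, B = (8.1550, -43.192). ∠VBU = 114.0° gives BU at -150.10° from the x-axis; with |BU| = 10.5, U = (-0.94743, -48.426). Then |GU| = |U − G| = 48.436.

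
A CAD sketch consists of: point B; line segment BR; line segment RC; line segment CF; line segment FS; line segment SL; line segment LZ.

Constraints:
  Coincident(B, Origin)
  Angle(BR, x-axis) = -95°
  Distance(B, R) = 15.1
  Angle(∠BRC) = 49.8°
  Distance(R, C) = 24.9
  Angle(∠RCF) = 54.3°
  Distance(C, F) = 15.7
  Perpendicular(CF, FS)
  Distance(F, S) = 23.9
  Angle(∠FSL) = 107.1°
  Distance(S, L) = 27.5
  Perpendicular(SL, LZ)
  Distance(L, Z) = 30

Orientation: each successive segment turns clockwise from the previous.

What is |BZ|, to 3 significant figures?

37.7

B is at the origin; BR runs at -95.0° with length 15.1, so R = (-1.32, -15.0). ∠BRC = 49.8° gives RC at 135° from the x-axis; with |RC| = 24.9, C = (-18.9, 2.63). ∠RCF = 54.3° gives CF at 9.10° from the x-axis; with |CF| = 15.7, F = (-3.36, 5.11). CF is perpendicular to FS, so FS runs at -80.9°; with |FS| = 23.9, S = (0.421, -18.5). ∠FSL = 107.1° gives SL at -154° from the x-axis; with |SL| = 27.5, L = (-24.3, -30.6). SL ⟂ LZ, so LZ runs at 116°; with |LZ| = 30.0, Z = (-37.5, -3.71). Then |BZ| = |Z − B| = 37.7.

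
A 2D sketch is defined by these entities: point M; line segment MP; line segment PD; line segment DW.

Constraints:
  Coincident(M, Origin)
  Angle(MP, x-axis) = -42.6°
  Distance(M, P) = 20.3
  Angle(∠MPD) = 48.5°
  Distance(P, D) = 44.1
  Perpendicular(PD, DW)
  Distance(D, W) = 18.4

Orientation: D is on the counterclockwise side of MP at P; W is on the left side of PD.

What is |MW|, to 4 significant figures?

30.82

M is at the origin; MP runs at -42.6° with length 20.3, so P = 20.3·(cos -42.6°, sin -42.6°) = (14.94, -13.74). ∠MPD = 48.5°, so PD runs at -42.6° + (180° − 48.5°) = 88.90° from the x-axis; with |PD| = 44.1, D = P + 44.1·(cos 88.90°, sin 88.90°) = (15.79, 30.35). PD is perpendicular to DW; with |DW| = 18.4 on the left of PD, W = D + 18.4·(-0.9998, 0.01920) = (-2.607, 30.70). Then |MW| = |W − M| = 30.82.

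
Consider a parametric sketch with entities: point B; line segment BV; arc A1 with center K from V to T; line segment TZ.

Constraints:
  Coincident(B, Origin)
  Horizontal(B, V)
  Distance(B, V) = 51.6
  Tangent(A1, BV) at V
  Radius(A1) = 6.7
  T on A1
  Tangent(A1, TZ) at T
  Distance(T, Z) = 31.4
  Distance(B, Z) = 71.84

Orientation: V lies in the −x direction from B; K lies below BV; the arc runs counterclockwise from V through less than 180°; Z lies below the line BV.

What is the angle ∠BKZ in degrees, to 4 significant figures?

115.2°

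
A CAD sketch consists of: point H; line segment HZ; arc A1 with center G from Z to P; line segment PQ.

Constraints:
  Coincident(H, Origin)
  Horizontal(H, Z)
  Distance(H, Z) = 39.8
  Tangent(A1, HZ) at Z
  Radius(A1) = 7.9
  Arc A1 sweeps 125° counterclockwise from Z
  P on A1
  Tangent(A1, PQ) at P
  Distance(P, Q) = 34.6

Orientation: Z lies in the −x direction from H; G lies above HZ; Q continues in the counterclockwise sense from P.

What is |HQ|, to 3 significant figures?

67.0

H is at the origin; H and Z share the same y with |HZ| = 39.8 and Z on the −x side, so Z = (-39.8, 0.00). Tangency of A1 to HZ means the radius GZ is perpendicular to HZ, so G = Z + (0, 7.9) = (-39.8, 7.90). On A1, Z sits at bearing -90° from G; a 125° counterclockwise sweep puts P at bearing 35°, so P = G + 7.9·(cos 35°, sin 35°) = (-33.3, 12.4). The tangent condition forces GP to be normal to PQ, so PQ runs along (−sin 35°, cos 35°); with |PQ| = 34.6, Q = (-53.2, 40.8). Then |HQ| = |Q − H| = 67.0.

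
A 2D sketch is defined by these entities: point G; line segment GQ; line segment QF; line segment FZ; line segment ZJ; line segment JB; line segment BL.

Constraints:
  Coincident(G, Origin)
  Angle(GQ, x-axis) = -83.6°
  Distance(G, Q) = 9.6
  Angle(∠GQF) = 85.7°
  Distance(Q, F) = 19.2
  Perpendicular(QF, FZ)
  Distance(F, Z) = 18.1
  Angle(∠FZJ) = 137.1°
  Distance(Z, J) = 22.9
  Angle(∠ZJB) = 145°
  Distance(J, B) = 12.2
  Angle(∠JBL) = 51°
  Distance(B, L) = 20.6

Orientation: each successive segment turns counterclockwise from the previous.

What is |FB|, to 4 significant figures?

46.46

G is at the origin; GQ runs at -83.6° with length 9.6, so Q = (1.070, -9.540). ∠GQF = 85.7° gives QF at 10.70° from the x-axis; with |QF| = 19.2, F = (19.94, -5.975). The perpendicularity gives FZ at right angles to QF, so FZ runs at 100.7°; with |FZ| = 18.1, Z = (16.58, 11.81). ∠FZJ = 137.1° gives ZJ at 143.6° from the x-axis; with |ZJ| = 22.9, J = (-1.856, 25.40). ∠ZJB = 145.0° gives JB at 178.6° from the x-axis; with |JB| = 12.2, B = (-14.05, 25.70). Then |FB| = |B − F| = 46.46.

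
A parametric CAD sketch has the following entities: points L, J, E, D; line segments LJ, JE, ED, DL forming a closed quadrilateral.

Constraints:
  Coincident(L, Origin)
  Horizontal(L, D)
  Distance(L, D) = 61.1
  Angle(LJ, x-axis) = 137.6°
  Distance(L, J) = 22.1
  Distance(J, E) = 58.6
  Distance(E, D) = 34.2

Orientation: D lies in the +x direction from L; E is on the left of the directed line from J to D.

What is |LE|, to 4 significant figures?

49.33

L is at the origin; L and D share the same y with |LD| = 61.1 and D in +x, so D = (61.1, 0). LJ runs at 137.6° with |LJ| = 22.1, so J = (-16.32, 14.90). E is determined by |JE| = 58.6 and |ED| = 34.2 together: it lies at the intersection of circle(J, 58.6) and circle(D, 34.2). With |JD| = 78.84, the foot of the radical line on JD is 53.78 from J and the perpendicular offset is √(58.6² − 53.78²) = 23.27. Taking the left-of-JD solution: E = (40.89, 27.59).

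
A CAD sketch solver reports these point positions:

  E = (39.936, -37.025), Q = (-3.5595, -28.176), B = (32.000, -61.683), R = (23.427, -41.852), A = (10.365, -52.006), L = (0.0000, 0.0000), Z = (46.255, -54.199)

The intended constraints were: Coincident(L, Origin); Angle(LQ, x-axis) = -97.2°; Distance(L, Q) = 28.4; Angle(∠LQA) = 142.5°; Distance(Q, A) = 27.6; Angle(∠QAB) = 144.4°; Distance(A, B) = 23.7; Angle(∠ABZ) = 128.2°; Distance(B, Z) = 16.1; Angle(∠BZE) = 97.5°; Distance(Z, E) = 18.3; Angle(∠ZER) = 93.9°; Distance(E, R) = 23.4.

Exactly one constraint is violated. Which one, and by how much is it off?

Distance(E, R) = 23.4 — off by 6.20.

L = (0.00, 0.00) ✓; LQ at -97.20° ✓; |LQ| = 28.40 ✓; ∠LQA = 142.5° ✓; |QA| = 27.60 ✓; ∠QAB = 144.4° ✓; |AB| = 23.70 ✓; ∠ABZ = 128.2° ✓; |BZ| = 16.10 ✓; ∠BZE = 97.50° ✓; |ZE| = 18.30 ✓; ∠ZER = 93.90° ✓; |ER| = 17.20 ✗.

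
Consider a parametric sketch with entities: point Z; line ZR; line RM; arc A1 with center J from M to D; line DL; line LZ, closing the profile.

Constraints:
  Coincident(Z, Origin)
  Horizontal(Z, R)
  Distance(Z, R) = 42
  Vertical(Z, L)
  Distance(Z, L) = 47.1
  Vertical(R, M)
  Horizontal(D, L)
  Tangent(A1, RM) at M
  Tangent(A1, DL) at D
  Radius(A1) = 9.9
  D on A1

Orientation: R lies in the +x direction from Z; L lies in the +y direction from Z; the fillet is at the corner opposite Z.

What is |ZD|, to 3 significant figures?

57.0

Z is at the origin; ZR is horizontal with |ZR| = 42.0 and R on the +x side, so R = (42.0, 0.00). Z and L share the same x with |ZL| = 47.1 and L on the +y side, so L = (0.00, 47.1). The virtual corner opposite Z is at (42.0, 47.1). Tangency of A1 to RM means the radius JM is perpendicular to RM and tangency of A1 to DL means the radius JD is perpendicular to DL, with radius 9.9, so the center J sits 9.9 in from both sides at J = (32.1, 37.2). That places the tangent points at M = (42.0, 37.2) on RM and D = (32.1, 47.1) on DL. Then |ZD| = |D − Z| = 57.0.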